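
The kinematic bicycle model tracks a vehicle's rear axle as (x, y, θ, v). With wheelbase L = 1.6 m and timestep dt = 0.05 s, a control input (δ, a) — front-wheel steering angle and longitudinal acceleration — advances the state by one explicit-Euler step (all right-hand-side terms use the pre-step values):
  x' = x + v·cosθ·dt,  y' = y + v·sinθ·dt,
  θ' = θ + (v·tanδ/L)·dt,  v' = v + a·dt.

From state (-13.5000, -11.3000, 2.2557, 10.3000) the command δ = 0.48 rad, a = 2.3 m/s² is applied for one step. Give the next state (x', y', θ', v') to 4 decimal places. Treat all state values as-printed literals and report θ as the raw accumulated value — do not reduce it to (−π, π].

(-13.8258, -10.9011, 2.4233, 10.4150)

x' = -13.5000 + 10.3000·cos(2.2557)·0.05 = -13.8258
y' = -11.3000 + 10.3000·sin(2.2557)·0.05 = -10.9011
θ' = 2.2557 + (10.3000/1.6)·tan(0.48)·0.05 = 2.4233
v' = 10.3000 + 2.3000·0.05 = 10.4150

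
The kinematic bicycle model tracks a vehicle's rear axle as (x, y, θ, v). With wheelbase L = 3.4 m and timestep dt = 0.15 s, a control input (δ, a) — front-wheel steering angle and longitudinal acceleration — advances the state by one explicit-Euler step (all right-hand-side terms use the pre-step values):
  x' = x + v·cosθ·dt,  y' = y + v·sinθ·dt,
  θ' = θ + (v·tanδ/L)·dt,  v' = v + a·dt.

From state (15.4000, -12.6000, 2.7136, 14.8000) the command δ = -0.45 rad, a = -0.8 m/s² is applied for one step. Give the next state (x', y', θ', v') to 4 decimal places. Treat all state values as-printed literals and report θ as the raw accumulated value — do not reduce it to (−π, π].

x' = 15.4000 + 14.8000·cos(2.7136)·0.15 = 13.3802
y' = -12.6000 + 14.8000·sin(2.7136)·0.15 = -11.6786
θ' = 2.7136 + (14.8000/3.4)·tan(-0.45)·0.15 = 2.3982
v' = 14.8000 − 0.8000·0.15 = 14.6800

(13.3802, -11.6786, 2.3982, 14.6800)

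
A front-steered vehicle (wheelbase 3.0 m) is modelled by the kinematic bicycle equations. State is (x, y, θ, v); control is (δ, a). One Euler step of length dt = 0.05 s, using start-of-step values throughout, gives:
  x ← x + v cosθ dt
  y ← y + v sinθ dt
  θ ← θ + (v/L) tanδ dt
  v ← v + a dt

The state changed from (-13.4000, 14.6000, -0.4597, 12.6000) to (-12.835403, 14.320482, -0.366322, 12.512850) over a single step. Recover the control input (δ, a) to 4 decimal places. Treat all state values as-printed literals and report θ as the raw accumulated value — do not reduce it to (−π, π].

δ = 0.4184, a = -1.7430

a = (v'−v)/dt = (-0.087150)/0.05 = -1.7430
Δθ = θ'−θ = 0.093378;  (v·dt/L) = 12.6000·0.05/3.0 = 0.210000
tan δ = Δθ·L/(v·dt) = 0.444657  →  δ = 0.4184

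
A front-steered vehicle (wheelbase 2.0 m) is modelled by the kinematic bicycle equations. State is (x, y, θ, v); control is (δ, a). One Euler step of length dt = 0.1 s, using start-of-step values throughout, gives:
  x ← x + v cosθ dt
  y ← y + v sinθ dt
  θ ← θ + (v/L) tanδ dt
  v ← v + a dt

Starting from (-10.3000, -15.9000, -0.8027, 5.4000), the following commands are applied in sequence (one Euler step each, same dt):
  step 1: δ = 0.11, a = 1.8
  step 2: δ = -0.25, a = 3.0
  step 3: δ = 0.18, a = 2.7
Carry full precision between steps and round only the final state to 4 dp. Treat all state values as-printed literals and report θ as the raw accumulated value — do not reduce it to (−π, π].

(-9.1347, -17.1174, -0.7906, 6.1500)

after step 1 (δ=0.11, a=1.8): (-9.924826, -16.288387, -0.772880, 5.580000)
after step 2 (δ=-0.25, a=3.0): (-9.525352, -16.677982, -0.844120, 5.880000)
after step 3 (δ=0.18, a=2.7): (-9.134691, -17.117445, -0.790621, 6.150000)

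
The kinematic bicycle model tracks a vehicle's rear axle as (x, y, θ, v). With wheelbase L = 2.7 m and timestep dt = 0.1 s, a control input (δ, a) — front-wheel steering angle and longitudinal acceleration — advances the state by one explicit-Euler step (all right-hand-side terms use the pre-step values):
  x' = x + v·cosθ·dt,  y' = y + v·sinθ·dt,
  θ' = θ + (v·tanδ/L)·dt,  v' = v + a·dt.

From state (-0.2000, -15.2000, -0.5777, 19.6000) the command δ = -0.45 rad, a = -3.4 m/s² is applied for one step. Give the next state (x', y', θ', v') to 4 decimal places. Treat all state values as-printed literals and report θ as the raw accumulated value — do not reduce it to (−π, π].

(1.4419, -16.2704, -0.9284, 19.2600)

x' = -0.2000 + 19.6000·cos(-0.5777)·0.1 = 1.4419
y' = -15.2000 + 19.6000·sin(-0.5777)·0.1 = -16.2704
θ' = -0.5777 + (19.6000/2.7)·tan(-0.45)·0.1 = -0.9284
v' = 19.6000 − 3.4000·0.1 = 19.2600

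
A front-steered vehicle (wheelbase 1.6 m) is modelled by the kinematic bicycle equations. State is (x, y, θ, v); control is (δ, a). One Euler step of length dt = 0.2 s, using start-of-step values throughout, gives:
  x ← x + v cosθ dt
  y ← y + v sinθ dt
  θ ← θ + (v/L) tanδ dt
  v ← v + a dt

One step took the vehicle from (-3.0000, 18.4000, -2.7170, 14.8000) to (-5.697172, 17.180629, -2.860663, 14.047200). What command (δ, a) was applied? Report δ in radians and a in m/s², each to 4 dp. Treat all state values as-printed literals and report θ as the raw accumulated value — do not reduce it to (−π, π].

δ = -0.0775, a = -3.7640

a = (v'−v)/dt = (-0.752800)/0.2 = -3.7640
Δθ = θ'−θ = -0.143663;  (v·dt/L) = 14.8000·0.2/1.6 = 1.850000
tan δ = Δθ·L/(v·dt) = -0.077656  →  δ = -0.0775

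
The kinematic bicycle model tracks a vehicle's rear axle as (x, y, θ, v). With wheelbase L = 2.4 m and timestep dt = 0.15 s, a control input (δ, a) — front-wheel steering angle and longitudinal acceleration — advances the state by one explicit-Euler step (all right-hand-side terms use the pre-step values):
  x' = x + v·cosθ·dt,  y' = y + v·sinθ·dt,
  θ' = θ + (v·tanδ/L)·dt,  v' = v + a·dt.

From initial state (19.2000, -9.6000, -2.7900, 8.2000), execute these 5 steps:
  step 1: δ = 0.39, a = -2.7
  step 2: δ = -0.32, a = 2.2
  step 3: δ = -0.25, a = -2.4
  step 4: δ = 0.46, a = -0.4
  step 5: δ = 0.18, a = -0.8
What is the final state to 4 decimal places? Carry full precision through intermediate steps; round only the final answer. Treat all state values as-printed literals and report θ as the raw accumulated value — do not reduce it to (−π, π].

(13.8039, -12.0002, -2.5424, 7.5850)

after step 1 (δ=0.39, a=-2.7): (18.045245, -10.023604, -2.579334, 7.795000)
after step 2 (δ=-0.32, a=2.2): (17.055997, -10.646929, -2.740783, 8.125000)
after step 3 (δ=-0.25, a=-2.4): (15.933838, -11.122441, -2.870449, 7.765000)
after step 4 (δ=0.46, a=-0.4): (14.811642, -11.434400, -2.630001, 7.705000)
after step 5 (δ=0.18, a=-0.8): (13.803867, -12.000215, -2.542372, 7.585000)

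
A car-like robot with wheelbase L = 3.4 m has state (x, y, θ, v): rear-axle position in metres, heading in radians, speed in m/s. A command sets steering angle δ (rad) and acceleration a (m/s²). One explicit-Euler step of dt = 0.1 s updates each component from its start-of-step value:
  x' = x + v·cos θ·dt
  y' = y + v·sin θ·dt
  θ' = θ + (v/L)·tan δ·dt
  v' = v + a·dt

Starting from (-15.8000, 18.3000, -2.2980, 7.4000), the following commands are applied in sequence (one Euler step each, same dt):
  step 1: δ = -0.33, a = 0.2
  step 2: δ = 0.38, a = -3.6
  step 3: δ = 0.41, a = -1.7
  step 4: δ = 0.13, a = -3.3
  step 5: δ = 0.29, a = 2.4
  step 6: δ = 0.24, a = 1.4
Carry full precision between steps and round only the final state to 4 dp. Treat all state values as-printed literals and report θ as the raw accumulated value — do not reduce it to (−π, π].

after step 1 (δ=-0.33, a=0.2): (-16.291940, 17.747193, -2.372550, 7.420000)
after step 2 (δ=0.38, a=-3.6): (-16.825123, 17.231171, -2.285384, 7.060000)
after step 3 (δ=0.41, a=-1.7): (-17.287769, 16.697884, -2.195134, 6.890000)
after step 4 (δ=0.13, a=-3.3): (-17.690531, 16.138863, -2.168640, 6.560000)
after step 5 (δ=0.29, a=2.4): (-18.059768, 15.596646, -2.111064, 6.800000)
after step 6 (δ=0.24, a=1.4): (-18.409537, 15.013497, -2.062121, 6.940000)

(-18.4095, 15.0135, -2.0621, 6.9400)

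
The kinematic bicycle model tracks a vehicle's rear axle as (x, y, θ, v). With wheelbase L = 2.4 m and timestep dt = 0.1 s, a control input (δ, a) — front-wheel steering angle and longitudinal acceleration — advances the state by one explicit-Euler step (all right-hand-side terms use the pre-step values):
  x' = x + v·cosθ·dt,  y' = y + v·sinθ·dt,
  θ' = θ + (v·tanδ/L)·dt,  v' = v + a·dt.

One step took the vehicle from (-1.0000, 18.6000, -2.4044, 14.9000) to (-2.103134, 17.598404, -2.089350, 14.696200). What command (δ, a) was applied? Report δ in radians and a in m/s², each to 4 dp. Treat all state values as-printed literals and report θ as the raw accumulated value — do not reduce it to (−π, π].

a = (v'−v)/dt = (-0.203800)/0.1 = -2.0380
Δθ = θ'−θ = 0.315050;  (v·dt/L) = 14.9000·0.1/2.4 = 0.620833
tan δ = Δθ·L/(v·dt) = 0.507463  →  δ = 0.4696

δ = 0.4696, a = -2.0380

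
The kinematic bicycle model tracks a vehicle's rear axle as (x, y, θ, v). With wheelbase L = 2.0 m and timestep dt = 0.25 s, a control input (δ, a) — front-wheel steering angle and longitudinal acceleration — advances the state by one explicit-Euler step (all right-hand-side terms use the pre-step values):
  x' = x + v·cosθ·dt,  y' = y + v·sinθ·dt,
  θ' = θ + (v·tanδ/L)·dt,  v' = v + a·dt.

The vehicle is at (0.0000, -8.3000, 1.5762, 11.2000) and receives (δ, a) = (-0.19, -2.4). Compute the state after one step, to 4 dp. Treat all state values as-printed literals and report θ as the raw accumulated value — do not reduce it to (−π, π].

(-0.0151, -5.5000, 1.3070, 10.6000)

x' = 0.0000 + 11.2000·cos(1.5762)·0.25 = -0.0151
y' = -8.3000 + 11.2000·sin(1.5762)·0.25 = -5.5000
θ' = 1.5762 + (11.2000/2.0)·tan(-0.19)·0.25 = 1.3070
v' = 11.2000 − 2.4000·0.25 = 10.6000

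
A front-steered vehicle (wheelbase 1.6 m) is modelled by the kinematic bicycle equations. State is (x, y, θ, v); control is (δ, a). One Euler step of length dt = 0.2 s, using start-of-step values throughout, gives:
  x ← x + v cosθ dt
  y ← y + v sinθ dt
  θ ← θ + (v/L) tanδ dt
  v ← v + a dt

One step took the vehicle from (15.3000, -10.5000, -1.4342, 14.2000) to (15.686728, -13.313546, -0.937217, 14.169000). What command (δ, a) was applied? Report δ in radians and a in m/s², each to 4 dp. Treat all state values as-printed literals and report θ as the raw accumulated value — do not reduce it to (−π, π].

a = (v'−v)/dt = (-0.031000)/0.2 = -0.1550
Δθ = θ'−θ = 0.496983;  (v·dt/L) = 14.2000·0.2/1.6 = 1.775000
tan δ = Δθ·L/(v·dt) = 0.279990  →  δ = 0.2730

δ = 0.2730, a = -0.1550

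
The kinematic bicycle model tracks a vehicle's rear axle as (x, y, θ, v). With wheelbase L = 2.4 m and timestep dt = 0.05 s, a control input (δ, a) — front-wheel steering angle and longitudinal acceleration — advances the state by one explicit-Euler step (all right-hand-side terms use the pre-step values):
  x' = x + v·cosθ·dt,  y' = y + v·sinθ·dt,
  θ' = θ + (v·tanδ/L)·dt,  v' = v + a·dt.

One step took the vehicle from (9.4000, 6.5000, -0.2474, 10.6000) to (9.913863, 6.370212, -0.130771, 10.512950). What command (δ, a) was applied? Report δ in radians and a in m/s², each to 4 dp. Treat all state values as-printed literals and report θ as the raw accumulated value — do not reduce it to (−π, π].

a = (v'−v)/dt = (-0.087050)/0.05 = -1.7410
Δθ = θ'−θ = 0.116629;  (v·dt/L) = 10.6000·0.05/2.4 = 0.220833
tan δ = Δθ·L/(v·dt) = 0.528131  →  δ = 0.4859

δ = 0.4859, a = -1.7410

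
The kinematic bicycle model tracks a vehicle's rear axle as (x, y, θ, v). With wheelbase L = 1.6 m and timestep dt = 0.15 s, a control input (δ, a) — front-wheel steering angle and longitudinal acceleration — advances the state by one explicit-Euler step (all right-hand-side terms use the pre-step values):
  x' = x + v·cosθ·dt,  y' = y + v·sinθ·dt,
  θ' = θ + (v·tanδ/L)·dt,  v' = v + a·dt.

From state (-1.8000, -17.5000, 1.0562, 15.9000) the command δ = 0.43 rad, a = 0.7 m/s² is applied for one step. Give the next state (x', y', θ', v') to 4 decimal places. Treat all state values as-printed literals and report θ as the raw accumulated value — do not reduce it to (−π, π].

(-0.6261, -15.4239, 1.7398, 16.0050)

x' = -1.8000 + 15.9000·cos(1.0562)·0.15 = -0.6261
y' = -17.5000 + 15.9000·sin(1.0562)·0.15 = -15.4239
θ' = 1.0562 + (15.9000/1.6)·tan(0.43)·0.15 = 1.7398
v' = 15.9000 + 0.7000·0.15 = 16.0050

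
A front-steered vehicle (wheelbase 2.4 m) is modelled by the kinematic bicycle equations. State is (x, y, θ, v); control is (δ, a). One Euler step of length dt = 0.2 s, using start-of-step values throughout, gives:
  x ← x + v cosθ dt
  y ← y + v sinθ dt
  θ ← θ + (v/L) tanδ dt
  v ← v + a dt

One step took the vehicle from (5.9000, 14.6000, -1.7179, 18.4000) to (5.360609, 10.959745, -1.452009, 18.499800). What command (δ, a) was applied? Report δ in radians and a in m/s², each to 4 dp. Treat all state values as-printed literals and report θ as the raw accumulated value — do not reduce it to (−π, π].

δ = 0.1717, a = 0.4990

a = (v'−v)/dt = (0.099800)/0.2 = 0.4990
Δθ = θ'−θ = 0.265891;  (v·dt/L) = 18.4000·0.2/2.4 = 1.533333
tan δ = Δθ·L/(v·dt) = 0.173407  →  δ = 0.1717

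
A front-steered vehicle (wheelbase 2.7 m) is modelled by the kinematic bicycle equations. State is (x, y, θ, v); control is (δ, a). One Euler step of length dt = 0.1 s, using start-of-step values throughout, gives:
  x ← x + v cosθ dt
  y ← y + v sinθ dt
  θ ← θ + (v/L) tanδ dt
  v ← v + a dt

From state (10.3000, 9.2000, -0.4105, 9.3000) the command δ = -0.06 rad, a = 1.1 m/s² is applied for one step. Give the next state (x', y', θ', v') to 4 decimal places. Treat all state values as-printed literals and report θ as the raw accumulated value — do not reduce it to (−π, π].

x' = 10.3000 + 9.3000·cos(-0.4105)·0.1 = 11.1527
y' = 9.2000 + 9.3000·sin(-0.4105)·0.1 = 8.8289
θ' = -0.4105 + (9.3000/2.7)·tan(-0.06)·0.1 = -0.4312
v' = 9.3000 + 1.1000·0.1 = 9.4100

(11.1527, 8.8289, -0.4312, 9.4100)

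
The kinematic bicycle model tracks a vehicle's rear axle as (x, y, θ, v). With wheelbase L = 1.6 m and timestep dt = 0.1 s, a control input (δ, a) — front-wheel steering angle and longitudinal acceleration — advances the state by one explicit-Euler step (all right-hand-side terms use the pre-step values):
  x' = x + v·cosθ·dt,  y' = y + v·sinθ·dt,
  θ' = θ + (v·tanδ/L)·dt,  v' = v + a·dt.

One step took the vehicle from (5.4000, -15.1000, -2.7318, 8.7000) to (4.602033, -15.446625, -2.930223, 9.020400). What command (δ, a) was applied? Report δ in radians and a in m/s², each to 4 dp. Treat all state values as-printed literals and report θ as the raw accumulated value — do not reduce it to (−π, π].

a = (v'−v)/dt = (0.320400)/0.1 = 3.2040
Δθ = θ'−θ = -0.198423;  (v·dt/L) = 8.7000·0.1/1.6 = 0.543750
tan δ = Δθ·L/(v·dt) = -0.364916  →  δ = -0.3499

δ = -0.3499, a = 3.2040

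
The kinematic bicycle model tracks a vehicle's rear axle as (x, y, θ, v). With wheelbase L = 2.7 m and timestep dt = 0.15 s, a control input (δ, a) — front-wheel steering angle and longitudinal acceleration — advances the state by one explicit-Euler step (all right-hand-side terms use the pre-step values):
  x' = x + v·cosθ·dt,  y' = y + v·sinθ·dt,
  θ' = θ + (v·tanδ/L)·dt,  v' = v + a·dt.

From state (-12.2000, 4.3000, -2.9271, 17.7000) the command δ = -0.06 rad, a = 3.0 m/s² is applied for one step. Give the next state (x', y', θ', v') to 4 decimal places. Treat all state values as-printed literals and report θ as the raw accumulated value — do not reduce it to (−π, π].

(-14.7942, 3.7349, -2.9862, 18.1500)

x' = -12.2000 + 17.7000·cos(-2.9271)·0.15 = -14.7942
y' = 4.3000 + 17.7000·sin(-2.9271)·0.15 = 3.7349
θ' = -2.9271 + (17.7000/2.7)·tan(-0.06)·0.15 = -2.9862
v' = 17.7000 + 3.0000·0.15 = 18.1500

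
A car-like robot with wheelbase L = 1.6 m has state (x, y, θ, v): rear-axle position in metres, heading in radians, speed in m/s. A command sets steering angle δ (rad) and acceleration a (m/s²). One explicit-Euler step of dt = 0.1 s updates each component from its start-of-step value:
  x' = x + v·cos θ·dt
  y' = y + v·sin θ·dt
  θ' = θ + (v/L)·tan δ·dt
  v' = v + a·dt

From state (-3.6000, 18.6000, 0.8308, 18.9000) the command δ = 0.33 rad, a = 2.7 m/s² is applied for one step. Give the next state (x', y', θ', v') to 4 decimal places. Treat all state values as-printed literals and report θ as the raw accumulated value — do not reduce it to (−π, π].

(-2.3256, 19.9957, 1.2354, 19.1700)

x' = -3.6000 + 18.9000·cos(0.8308)·0.1 = -2.3256
y' = 18.6000 + 18.9000·sin(0.8308)·0.1 = 19.9957
θ' = 0.8308 + (18.9000/1.6)·tan(0.33)·0.1 = 1.2354
v' = 18.9000 + 2.7000·0.1 = 19.1700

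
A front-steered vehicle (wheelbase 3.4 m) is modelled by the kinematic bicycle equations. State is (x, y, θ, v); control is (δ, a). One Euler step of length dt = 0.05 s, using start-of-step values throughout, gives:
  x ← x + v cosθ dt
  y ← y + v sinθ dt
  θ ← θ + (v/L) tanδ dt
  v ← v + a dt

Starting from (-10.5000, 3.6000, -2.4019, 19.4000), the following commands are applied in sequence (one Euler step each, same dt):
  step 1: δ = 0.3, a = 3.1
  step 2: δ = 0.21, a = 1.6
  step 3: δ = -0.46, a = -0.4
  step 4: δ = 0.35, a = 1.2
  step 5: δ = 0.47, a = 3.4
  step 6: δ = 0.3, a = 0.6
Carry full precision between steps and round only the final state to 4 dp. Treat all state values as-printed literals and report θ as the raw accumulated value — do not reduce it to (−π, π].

after step 1 (δ=0.3, a=3.1): (-11.216515, 2.946161, -2.313648, 19.555000)
after step 2 (δ=0.21, a=1.6): (-11.877857, 2.226006, -2.252354, 19.635000)
after step 3 (δ=-0.46, a=-0.4): (-12.496363, 1.463587, -2.395415, 19.615000)
after step 4 (δ=0.35, a=1.2): (-13.216517, 0.797817, -2.290120, 19.675000)
after step 5 (δ=0.47, a=3.4): (-13.864686, 0.057790, -2.143146, 19.845000)
after step 6 (δ=0.3, a=0.6): (-14.402098, -0.776325, -2.052870, 19.875000)

(-14.4021, -0.7763, -2.0529, 19.8750)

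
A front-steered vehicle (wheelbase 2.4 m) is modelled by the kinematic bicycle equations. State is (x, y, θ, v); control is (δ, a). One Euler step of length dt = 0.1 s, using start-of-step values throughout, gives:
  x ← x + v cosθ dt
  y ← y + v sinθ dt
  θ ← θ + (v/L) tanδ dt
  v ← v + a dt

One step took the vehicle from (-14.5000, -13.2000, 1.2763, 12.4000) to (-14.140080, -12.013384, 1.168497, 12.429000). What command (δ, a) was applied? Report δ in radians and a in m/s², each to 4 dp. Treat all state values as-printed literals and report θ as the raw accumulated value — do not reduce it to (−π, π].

a = (v'−v)/dt = (0.029000)/0.1 = 0.2900
Δθ = θ'−θ = -0.107803;  (v·dt/L) = 12.4000·0.1/2.4 = 0.516667
tan δ = Δθ·L/(v·dt) = -0.208651  →  δ = -0.2057

δ = -0.2057, a = 0.2900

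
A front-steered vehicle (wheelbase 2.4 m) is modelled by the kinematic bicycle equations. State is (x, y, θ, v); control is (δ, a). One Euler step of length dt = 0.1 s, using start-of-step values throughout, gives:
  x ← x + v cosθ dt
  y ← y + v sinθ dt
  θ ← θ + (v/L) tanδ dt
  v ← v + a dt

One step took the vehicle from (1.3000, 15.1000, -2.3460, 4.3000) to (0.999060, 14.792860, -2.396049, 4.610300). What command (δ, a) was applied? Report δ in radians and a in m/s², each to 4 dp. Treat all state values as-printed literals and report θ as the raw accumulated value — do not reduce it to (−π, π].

δ = -0.2724, a = 3.1030

a = (v'−v)/dt = (0.310300)/0.1 = 3.1030
Δθ = θ'−θ = -0.050049;  (v·dt/L) = 4.3000·0.1/2.4 = 0.179167
tan δ = Δθ·L/(v·dt) = -0.279343  →  δ = -0.2724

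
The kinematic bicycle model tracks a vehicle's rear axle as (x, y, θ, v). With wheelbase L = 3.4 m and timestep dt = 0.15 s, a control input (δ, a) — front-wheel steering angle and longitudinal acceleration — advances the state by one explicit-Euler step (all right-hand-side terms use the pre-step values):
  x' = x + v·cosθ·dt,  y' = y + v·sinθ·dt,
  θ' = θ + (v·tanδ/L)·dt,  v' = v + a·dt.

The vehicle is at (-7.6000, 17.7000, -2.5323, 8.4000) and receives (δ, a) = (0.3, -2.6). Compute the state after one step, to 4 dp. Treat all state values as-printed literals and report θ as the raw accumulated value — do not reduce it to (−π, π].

(-8.6333, 16.9789, -2.4177, 8.0100)

x' = -7.6000 + 8.4000·cos(-2.5323)·0.15 = -8.6333
y' = 17.7000 + 8.4000·sin(-2.5323)·0.15 = 16.9789
θ' = -2.5323 + (8.4000/3.4)·tan(0.3)·0.15 = -2.4177
v' = 8.4000 − 2.6000·0.15 = 8.0100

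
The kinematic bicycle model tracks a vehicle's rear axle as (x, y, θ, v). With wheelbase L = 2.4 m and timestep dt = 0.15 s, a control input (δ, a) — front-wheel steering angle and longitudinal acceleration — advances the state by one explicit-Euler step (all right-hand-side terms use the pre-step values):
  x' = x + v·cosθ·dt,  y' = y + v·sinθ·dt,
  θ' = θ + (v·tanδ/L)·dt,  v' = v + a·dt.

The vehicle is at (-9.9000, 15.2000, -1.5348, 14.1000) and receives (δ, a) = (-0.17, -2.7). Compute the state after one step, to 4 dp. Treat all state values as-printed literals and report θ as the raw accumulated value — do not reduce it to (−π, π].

x' = -9.9000 + 14.1000·cos(-1.5348)·0.15 = -9.8239
y' = 15.2000 + 14.1000·sin(-1.5348)·0.15 = 13.0864
θ' = -1.5348 + (14.1000/2.4)·tan(-0.17)·0.15 = -1.6861
v' = 14.1000 − 2.7000·0.15 = 13.6950

(-9.8239, 13.0864, -1.6861, 13.6950)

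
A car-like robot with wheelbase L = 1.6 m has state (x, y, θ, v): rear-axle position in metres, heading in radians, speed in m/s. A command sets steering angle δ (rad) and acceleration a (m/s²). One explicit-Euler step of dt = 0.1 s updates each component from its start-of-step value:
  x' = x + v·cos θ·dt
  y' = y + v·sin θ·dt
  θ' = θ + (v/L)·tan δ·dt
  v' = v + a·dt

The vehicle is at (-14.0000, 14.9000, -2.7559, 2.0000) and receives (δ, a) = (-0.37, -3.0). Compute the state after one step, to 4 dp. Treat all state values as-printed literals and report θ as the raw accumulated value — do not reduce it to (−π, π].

x' = -14.0000 + 2.0000·cos(-2.7559)·0.1 = -14.1853
y' = 14.9000 + 2.0000·sin(-2.7559)·0.1 = 14.8248
θ' = -2.7559 + (2.0000/1.6)·tan(-0.37)·0.1 = -2.8044
v' = 2.0000 − 3.0000·0.1 = 1.7000

(-14.1853, 14.8248, -2.8044, 1.7000)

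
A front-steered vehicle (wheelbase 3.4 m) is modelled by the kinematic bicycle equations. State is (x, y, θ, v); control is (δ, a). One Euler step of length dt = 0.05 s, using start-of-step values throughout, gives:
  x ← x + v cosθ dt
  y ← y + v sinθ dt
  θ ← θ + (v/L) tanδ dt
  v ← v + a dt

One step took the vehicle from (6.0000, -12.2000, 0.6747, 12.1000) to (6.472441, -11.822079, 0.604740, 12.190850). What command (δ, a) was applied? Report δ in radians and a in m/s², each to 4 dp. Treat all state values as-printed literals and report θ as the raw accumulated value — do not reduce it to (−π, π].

δ = -0.3746, a = 1.8170

a = (v'−v)/dt = (0.090850)/0.05 = 1.8170
Δθ = θ'−θ = -0.069960;  (v·dt/L) = 12.1000·0.05/3.4 = 0.177941
tan δ = Δθ·L/(v·dt) = -0.393164  →  δ = -0.3746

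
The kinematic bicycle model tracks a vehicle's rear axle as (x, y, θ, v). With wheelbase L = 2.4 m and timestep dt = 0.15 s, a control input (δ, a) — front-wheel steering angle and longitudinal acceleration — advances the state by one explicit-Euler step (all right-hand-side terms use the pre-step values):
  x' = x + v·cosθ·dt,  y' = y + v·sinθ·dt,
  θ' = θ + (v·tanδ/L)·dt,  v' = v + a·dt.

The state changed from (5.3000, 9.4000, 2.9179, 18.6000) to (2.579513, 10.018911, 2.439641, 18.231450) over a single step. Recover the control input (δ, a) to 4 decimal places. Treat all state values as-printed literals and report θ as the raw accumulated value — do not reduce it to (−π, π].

δ = -0.3903, a = -2.4570

a = (v'−v)/dt = (-0.368550)/0.15 = -2.4570
Δθ = θ'−θ = -0.478259;  (v·dt/L) = 18.6000·0.15/2.4 = 1.162500
tan δ = Δθ·L/(v·dt) = -0.411406  →  δ = -0.3903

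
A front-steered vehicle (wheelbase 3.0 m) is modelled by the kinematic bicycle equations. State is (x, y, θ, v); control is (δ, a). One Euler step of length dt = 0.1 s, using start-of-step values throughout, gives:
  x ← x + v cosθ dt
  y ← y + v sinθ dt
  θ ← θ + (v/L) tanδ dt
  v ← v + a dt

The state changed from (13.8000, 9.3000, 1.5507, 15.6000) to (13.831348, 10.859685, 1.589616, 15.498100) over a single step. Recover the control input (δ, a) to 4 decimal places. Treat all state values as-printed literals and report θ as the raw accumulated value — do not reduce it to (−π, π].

a = (v'−v)/dt = (-0.101900)/0.1 = -1.0190
Δθ = θ'−θ = 0.038916;  (v·dt/L) = 15.6000·0.1/3.0 = 0.520000
tan δ = Δθ·L/(v·dt) = 0.074838  →  δ = 0.0747

δ = 0.0747, a = -1.0190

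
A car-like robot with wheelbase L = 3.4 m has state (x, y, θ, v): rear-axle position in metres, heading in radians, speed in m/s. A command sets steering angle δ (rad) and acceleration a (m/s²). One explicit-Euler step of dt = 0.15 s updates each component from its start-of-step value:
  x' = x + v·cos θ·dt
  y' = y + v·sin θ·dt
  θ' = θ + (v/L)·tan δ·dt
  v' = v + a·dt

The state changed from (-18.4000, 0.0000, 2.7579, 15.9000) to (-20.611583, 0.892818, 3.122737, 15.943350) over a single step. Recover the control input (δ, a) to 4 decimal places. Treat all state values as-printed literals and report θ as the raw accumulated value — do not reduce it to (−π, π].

δ = 0.4796, a = 0.2890

a = (v'−v)/dt = (0.043350)/0.15 = 0.2890
Δθ = θ'−θ = 0.364837;  (v·dt/L) = 15.9000·0.15/3.4 = 0.701471
tan δ = Δθ·L/(v·dt) = 0.520103  →  δ = 0.4796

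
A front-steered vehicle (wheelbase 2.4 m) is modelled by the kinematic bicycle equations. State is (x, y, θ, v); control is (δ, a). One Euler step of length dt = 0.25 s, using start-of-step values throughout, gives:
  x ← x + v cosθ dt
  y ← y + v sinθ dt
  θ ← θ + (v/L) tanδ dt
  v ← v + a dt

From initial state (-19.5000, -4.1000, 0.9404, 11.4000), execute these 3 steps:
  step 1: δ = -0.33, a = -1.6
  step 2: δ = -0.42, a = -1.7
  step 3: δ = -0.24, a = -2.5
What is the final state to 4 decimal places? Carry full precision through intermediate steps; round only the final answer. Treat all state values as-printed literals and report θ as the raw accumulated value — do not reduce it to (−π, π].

after step 1 (δ=-0.33, a=-1.6): (-17.820025, -1.797787, 0.533652, 11.000000)
after step 2 (δ=-0.42, a=-1.7): (-15.452398, -0.398915, 0.021954, 10.575000)
after step 3 (δ=-0.24, a=-2.5): (-12.809285, -0.340879, -0.247617, 9.950000)

(-12.8093, -0.3409, -0.2476, 9.9500)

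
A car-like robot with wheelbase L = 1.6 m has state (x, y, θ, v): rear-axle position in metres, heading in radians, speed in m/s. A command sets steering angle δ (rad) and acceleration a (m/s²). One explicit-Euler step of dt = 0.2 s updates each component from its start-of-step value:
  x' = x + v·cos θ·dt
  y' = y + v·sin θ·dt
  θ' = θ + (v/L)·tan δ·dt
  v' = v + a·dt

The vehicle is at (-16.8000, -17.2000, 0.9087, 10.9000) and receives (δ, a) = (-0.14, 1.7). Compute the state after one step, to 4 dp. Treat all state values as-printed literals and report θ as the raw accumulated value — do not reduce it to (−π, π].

(-15.4598, -15.4806, 0.7167, 11.2400)

x' = -16.8000 + 10.9000·cos(0.9087)·0.2 = -15.4598
y' = -17.2000 + 10.9000·sin(0.9087)·0.2 = -15.4806
θ' = 0.9087 + (10.9000/1.6)·tan(-0.14)·0.2 = 0.7167
v' = 10.9000 + 1.7000·0.2 = 11.2400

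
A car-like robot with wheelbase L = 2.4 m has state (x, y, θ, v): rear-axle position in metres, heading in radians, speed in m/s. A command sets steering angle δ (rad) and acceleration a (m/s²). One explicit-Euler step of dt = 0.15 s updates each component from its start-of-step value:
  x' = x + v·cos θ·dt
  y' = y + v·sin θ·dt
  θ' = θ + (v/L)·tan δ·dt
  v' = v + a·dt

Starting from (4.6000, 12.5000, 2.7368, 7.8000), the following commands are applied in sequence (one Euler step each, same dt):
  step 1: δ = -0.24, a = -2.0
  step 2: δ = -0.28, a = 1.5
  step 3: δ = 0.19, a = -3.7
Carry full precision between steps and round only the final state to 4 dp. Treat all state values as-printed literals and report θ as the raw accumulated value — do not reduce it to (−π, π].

(1.6344, 14.2332, 2.5756, 7.1700)

after step 1 (δ=-0.24, a=-2.0): (3.524555, 12.960779, 2.617501, 7.500000)
after step 2 (δ=-0.28, a=1.5): (2.550554, 13.523759, 2.482710, 7.725000)
after step 3 (δ=0.19, a=-3.7): (1.634357, 14.233186, 2.575564, 7.170000)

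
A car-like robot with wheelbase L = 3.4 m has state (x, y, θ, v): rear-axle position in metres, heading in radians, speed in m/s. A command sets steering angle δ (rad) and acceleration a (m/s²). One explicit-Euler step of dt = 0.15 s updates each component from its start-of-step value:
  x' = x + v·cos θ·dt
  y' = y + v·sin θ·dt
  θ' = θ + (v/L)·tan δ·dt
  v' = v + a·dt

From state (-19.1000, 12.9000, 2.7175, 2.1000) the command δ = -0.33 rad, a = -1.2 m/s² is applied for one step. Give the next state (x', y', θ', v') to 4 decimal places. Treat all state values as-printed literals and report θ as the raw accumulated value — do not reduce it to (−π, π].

(-19.3871, 13.0296, 2.6858, 1.9200)

x' = -19.1000 + 2.1000·cos(2.7175)·0.15 = -19.3871
y' = 12.9000 + 2.1000·sin(2.7175)·0.15 = 13.0296
θ' = 2.7175 + (2.1000/3.4)·tan(-0.33)·0.15 = 2.6858
v' = 2.1000 − 1.2000·0.15 = 1.9200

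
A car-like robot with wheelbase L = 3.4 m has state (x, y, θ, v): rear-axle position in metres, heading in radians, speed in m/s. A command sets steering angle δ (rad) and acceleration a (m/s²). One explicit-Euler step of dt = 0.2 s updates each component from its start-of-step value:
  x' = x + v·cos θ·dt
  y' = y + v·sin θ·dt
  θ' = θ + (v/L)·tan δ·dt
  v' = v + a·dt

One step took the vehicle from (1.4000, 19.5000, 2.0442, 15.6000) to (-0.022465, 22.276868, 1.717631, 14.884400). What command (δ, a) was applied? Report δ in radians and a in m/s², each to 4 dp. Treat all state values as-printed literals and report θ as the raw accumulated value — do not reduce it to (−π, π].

δ = -0.3419, a = -3.5780

a = (v'−v)/dt = (-0.715600)/0.2 = -3.5780
Δθ = θ'−θ = -0.326569;  (v·dt/L) = 15.6000·0.2/3.4 = 0.917647
tan δ = Δθ·L/(v·dt) = -0.355876  →  δ = -0.3419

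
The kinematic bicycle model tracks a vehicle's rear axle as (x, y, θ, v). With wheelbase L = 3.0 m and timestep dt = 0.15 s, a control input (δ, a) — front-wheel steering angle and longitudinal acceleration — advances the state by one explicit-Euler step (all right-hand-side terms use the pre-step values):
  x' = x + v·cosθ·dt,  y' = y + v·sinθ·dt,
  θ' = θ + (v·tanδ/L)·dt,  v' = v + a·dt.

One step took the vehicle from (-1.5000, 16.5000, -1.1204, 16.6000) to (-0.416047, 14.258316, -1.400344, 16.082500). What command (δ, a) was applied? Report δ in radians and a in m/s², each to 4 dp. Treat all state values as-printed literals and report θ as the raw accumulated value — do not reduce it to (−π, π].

a = (v'−v)/dt = (-0.517500)/0.15 = -3.4500
Δθ = θ'−θ = -0.279944;  (v·dt/L) = 16.6000·0.15/3.0 = 0.830000
tan δ = Δθ·L/(v·dt) = -0.337282  →  δ = -0.3253

δ = -0.3253, a = -3.4500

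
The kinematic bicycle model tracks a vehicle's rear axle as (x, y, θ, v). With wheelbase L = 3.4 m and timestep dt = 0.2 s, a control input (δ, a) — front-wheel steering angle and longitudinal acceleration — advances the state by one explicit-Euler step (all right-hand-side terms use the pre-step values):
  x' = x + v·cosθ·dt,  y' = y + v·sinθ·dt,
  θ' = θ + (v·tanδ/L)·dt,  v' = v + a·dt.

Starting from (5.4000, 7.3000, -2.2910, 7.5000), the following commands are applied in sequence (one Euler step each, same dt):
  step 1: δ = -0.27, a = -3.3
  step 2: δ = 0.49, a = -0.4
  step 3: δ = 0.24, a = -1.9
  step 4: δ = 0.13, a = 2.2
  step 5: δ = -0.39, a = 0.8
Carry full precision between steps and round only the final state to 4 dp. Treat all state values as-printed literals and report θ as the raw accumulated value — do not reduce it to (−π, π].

(1.3190, 1.8577, -2.2170, 6.9800)

after step 1 (δ=-0.27, a=-3.3): (4.410693, 6.172493, -2.413099, 6.840000)
after step 2 (δ=0.49, a=-0.4): (3.389922, 5.261752, -2.198489, 6.760000)
after step 3 (δ=0.24, a=-1.9): (2.595921, 4.167464, -2.101178, 6.380000)
after step 4 (δ=0.13, a=2.2): (1.950440, 3.066768, -2.052113, 6.820000)
after step 5 (δ=-0.39, a=0.8): (1.318981, 1.857738, -2.217019, 6.980000)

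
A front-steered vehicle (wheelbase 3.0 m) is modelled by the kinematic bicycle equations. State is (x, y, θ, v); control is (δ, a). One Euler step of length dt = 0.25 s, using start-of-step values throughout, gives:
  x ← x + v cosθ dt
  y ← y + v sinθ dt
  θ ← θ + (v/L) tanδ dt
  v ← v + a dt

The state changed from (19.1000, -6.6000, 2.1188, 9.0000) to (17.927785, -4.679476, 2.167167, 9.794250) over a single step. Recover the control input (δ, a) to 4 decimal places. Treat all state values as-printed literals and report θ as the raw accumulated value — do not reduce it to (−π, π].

δ = 0.0644, a = 3.1770

a = (v'−v)/dt = (0.794250)/0.25 = 3.1770
Δθ = θ'−θ = 0.048367;  (v·dt/L) = 9.0000·0.25/3.0 = 0.750000
tan δ = Δθ·L/(v·dt) = 0.064489  →  δ = 0.0644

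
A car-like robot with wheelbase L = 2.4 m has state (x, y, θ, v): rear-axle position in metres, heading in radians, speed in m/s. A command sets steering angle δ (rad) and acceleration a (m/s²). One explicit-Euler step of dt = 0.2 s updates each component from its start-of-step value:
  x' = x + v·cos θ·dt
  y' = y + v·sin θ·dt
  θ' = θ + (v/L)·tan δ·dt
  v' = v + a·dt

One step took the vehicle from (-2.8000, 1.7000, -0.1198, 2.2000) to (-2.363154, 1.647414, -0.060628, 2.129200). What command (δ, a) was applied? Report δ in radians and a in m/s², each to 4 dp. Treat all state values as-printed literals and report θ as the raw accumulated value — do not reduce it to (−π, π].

a = (v'−v)/dt = (-0.070800)/0.2 = -0.3540
Δθ = θ'−θ = 0.059172;  (v·dt/L) = 2.2000·0.2/2.4 = 0.183333
tan δ = Δθ·L/(v·dt) = 0.322756  →  δ = 0.3122

δ = 0.3122, a = -0.3540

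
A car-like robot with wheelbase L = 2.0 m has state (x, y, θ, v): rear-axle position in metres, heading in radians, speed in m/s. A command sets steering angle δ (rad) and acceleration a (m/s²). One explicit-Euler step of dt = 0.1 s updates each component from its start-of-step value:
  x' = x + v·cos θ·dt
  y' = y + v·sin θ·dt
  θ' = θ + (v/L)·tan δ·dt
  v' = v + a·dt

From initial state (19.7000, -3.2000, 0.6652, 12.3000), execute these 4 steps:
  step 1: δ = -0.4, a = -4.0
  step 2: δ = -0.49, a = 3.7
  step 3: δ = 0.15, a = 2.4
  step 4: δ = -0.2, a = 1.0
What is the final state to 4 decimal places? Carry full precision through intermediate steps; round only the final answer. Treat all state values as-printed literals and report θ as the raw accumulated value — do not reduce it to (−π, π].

(24.2143, -1.6395, 0.0537, 12.6100)

after step 1 (δ=-0.4, a=-4.0): (20.667756, -2.440824, 0.405182, 11.900000)
after step 2 (δ=-0.49, a=3.7): (21.761402, -1.971742, 0.087816, 12.270000)
after step 3 (δ=0.15, a=2.4): (22.983674, -1.864130, 0.180538, 12.510000)
after step 4 (δ=-0.2, a=1.0): (24.214342, -1.639502, 0.053743, 12.610000)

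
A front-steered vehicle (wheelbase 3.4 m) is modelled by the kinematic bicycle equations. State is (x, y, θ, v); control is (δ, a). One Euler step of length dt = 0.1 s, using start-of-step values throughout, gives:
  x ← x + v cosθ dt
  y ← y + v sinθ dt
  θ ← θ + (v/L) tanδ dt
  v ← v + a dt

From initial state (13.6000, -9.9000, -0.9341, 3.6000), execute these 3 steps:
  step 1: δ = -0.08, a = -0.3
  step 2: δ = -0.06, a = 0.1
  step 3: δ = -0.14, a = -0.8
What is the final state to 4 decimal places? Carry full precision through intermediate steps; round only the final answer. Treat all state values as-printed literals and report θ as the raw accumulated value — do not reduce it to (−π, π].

(14.2324, -10.7693, -0.9637, 3.5000)

after step 1 (δ=-0.08, a=-0.3): (13.814035, -10.189463, -0.942589, 3.570000)
after step 2 (δ=-0.06, a=0.1): (14.023843, -10.478305, -0.948896, 3.580000)
after step 3 (δ=-0.14, a=-0.8): (14.232406, -10.769278, -0.963735, 3.500000)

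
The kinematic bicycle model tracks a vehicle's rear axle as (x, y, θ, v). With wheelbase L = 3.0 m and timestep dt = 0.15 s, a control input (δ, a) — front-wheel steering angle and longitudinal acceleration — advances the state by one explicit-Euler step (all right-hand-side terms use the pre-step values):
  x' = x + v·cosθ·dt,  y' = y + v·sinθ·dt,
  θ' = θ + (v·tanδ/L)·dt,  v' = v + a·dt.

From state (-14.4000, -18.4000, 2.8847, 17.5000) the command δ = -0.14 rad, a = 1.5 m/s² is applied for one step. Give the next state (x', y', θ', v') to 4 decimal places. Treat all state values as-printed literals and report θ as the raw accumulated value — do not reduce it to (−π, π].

(-16.9389, -17.7330, 2.7614, 17.7250)

x' = -14.4000 + 17.5000·cos(2.8847)·0.15 = -16.9389
y' = -18.4000 + 17.5000·sin(2.8847)·0.15 = -17.7330
θ' = 2.8847 + (17.5000/3.0)·tan(-0.14)·0.15 = 2.7614
v' = 17.5000 + 1.5000·0.15 = 17.7250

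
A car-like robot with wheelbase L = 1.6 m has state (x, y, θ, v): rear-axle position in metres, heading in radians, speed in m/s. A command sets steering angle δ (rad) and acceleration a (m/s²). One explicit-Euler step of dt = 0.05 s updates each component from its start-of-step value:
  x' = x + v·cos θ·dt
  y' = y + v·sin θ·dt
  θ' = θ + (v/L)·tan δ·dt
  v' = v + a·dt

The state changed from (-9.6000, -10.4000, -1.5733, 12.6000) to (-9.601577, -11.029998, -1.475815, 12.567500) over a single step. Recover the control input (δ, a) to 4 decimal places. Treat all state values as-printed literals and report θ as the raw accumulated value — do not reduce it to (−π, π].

a = (v'−v)/dt = (-0.032500)/0.05 = -0.6500
Δθ = θ'−θ = 0.097485;  (v·dt/L) = 12.6000·0.05/1.6 = 0.393750
tan δ = Δθ·L/(v·dt) = 0.247581  →  δ = 0.2427

δ = 0.2427, a = -0.6500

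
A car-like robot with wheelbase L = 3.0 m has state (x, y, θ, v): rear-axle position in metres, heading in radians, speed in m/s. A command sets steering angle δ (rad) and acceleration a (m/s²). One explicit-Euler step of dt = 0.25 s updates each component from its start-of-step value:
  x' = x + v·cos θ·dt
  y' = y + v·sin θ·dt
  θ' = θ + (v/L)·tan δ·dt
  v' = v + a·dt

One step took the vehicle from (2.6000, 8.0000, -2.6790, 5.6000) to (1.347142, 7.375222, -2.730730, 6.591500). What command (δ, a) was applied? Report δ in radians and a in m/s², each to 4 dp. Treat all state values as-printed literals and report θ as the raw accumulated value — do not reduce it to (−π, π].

a = (v'−v)/dt = (0.991500)/0.25 = 3.9660
Δθ = θ'−θ = -0.051730;  (v·dt/L) = 5.6000·0.25/3.0 = 0.466667
tan δ = Δθ·L/(v·dt) = -0.110850  →  δ = -0.1104

δ = -0.1104, a = 3.9660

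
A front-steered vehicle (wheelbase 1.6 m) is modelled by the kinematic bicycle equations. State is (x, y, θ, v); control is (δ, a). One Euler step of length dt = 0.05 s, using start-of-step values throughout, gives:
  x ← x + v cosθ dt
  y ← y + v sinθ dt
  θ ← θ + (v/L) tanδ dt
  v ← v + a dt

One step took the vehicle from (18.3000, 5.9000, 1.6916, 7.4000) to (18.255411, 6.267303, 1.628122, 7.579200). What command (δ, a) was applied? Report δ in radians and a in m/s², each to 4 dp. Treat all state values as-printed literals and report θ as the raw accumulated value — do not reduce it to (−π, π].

a = (v'−v)/dt = (0.179200)/0.05 = 3.5840
Δθ = θ'−θ = -0.063478;  (v·dt/L) = 7.4000·0.05/1.6 = 0.231250
tan δ = Δθ·L/(v·dt) = -0.274499  →  δ = -0.2679

δ = -0.2679, a = 3.5840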